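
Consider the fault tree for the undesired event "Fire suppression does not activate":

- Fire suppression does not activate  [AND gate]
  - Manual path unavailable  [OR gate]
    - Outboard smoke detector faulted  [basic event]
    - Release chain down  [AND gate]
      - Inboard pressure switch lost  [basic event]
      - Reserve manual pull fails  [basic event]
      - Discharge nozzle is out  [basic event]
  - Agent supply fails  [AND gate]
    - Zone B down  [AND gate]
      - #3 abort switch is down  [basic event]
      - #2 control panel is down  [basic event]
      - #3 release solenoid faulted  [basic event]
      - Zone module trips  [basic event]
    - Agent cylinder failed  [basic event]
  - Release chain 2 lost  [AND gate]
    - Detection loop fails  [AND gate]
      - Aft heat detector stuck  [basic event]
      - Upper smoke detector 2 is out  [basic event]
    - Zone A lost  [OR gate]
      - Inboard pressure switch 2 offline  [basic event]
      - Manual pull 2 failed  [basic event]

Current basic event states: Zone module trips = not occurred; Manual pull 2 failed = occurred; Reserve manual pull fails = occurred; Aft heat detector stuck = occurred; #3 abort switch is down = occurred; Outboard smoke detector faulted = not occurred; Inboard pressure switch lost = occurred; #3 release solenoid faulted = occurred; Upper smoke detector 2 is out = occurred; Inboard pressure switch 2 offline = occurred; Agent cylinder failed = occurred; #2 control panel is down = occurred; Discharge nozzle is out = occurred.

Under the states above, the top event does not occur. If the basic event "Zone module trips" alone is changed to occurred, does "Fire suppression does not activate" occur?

Yes

Counterfactual: set "Zone module trips" to occurred.
Release chain down [AND]: Inboard pressure switch lost=occurs, Reserve manual pull fails=occurs, Discharge nozzle is out=occurs → all inputs occur → occurs.
Manual path unavailable [OR]: Outboard smoke detector faulted=not, Release chain down=occurs → at least one input occurs → occurs.
Zone B down [AND]: #3 abort switch is down=occurs, #2 control panel is down=occurs, #3 release solenoid faulted=occurs, Zone module trips=occurs → all inputs occur → occurs.
Agent supply fails [AND]: Zone B down=occurs, Agent cylinder failed=occurs → all inputs occur → occurs.
Detection loop fails [AND]: Aft heat detector stuck=occurs, Upper smoke detector 2 is out=occurs → all inputs occur → occurs.
Zone A lost [OR]: Inboard pressure switch 2 offline=occurs, Manual pull 2 failed=occurs → at least one input occurs → occurs.
Release chain 2 lost [AND]: Detection loop fails=occurs, Zone A lost=occurs → all inputs occur → occurs.
Fire suppression does not activate [AND]: Manual path unavailable=occurs, Agent supply fails=occurs, Release chain 2 lost=occurs → all inputs occur → occurs.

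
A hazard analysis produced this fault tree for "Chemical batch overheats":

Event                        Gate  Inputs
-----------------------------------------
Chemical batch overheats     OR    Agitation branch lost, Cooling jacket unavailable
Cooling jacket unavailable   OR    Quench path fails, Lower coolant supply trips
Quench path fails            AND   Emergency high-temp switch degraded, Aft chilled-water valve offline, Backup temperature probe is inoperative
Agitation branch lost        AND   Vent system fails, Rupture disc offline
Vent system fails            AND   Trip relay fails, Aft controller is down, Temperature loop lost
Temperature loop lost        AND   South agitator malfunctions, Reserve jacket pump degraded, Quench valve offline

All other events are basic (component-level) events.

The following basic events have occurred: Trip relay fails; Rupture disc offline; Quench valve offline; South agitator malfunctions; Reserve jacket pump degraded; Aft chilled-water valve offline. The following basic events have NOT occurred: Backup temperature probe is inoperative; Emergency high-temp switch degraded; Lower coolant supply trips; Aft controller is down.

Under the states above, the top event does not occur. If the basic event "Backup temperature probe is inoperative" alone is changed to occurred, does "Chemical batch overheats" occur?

No

Counterfactual: set "Backup temperature probe is inoperative" to occurred.
Temperature loop lost [AND]: South agitator malfunctions=occurs, Reserve jacket pump degraded=occurs, Quench valve offline=occurs → all inputs occur → occurs.
Vent system fails [AND]: Trip relay fails=occurs, Aft controller is down=not, Temperature loop lost=occurs → not all inputs occur → does not occur.
Agitation branch lost [AND]: Vent system fails=not, Rupture disc offline=occurs → not all inputs occur → does not occur.
Quench path fails [AND]: Emergency high-temp switch degraded=not, Aft chilled-water valve offline=occurs, Backup temperature probe is inoperative=occurs → not all inputs occur → does not occur.
Cooling jacket unavailable [OR]: Quench path fails=not, Lower coolant supply trips=not → no input occurs → does not occur.
Chemical batch overheats [OR]: Agitation branch lost=not, Cooling jacket unavailable=not → no input occurs → does not occur.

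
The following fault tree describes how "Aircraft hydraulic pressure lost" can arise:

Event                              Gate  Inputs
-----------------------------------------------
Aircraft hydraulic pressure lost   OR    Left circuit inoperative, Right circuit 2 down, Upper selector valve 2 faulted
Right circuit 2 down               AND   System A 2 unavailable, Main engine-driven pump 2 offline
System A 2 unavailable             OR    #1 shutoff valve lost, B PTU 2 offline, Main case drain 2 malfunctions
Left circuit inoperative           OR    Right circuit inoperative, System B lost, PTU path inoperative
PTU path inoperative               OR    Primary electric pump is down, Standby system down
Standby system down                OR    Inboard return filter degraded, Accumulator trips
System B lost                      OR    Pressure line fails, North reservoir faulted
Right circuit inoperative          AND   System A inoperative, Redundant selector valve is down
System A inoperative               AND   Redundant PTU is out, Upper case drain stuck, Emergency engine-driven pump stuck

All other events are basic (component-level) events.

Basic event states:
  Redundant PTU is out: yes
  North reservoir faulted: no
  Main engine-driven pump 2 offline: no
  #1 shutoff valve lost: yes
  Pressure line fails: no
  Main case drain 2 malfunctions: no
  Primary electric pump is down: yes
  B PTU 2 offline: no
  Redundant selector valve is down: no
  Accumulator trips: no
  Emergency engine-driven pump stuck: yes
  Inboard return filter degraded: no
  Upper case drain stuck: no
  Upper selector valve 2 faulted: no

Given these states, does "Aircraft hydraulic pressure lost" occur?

System A inoperative [AND]: Redundant PTU is out=occurs, Upper case drain stuck=not, Emergency engine-driven pump stuck=occurs → not all inputs occur → does not occur.
Right circuit inoperative [AND]: System A inoperative=not, Redundant selector valve is down=not → not all inputs occur → does not occur.
System B lost [OR]: Pressure line fails=not, North reservoir faulted=not → no input occurs → does not occur.
Standby system down [OR]: Inboard return filter degraded=not, Accumulator trips=not → no input occurs → does not occur.
PTU path inoperative [OR]: Primary electric pump is down=occurs, Standby system down=not → at least one input occurs → occurs.
Left circuit inoperative [OR]: Right circuit inoperative=not, System B lost=not, PTU path inoperative=occurs → at least one input occurs → occurs.
System A 2 unavailable [OR]: #1 shutoff valve lost=occurs, B PTU 2 offline=not, Main case drain 2 malfunctions=not → at least one input occurs → occurs.
Right circuit 2 down [AND]: System A 2 unavailable=occurs, Main engine-driven pump 2 offline=not → not all inputs occur → does not occur.
Aircraft hydraulic pressure lost [OR]: Left circuit inoperative=occurs, Right circuit 2 down=not, Upper selector valve 2 faulted=not → at least one input occurs → occurs.

Yes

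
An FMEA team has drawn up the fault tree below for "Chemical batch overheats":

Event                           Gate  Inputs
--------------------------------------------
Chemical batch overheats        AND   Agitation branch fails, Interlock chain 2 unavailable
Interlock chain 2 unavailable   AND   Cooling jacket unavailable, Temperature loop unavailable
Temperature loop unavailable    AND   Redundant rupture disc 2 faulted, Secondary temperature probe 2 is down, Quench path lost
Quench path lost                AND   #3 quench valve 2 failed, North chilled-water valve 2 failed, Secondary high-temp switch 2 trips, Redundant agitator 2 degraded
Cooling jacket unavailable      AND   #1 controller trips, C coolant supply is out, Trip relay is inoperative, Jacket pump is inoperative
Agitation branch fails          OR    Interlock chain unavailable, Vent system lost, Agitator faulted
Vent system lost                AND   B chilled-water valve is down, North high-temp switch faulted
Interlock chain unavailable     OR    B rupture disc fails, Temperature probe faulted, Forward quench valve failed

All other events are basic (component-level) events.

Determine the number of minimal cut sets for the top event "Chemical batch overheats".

5

Interlock chain unavailable [OR]: union of children's cut sets → 3 cut set(s).
Vent system lost [AND]: one cut set from each child combined → 1 × 1 = 1 cut set(s).
Agitation branch fails [OR]: union of children's cut sets → 5 cut set(s).
Cooling jacket unavailable [AND]: one cut set from each child combined → 1 × 1 × 1 × 1 = 1 cut set(s).
Quench path lost [AND]: one cut set from each child combined → 1 × 1 × 1 × 1 = 1 cut set(s).
Temperature loop unavailable [AND]: one cut set from each child combined → 1 × 1 × 1 = 1 cut set(s).
Interlock chain 2 unavailable [AND]: one cut set from each child combined → 1 × 1 = 1 cut set(s).
Chemical batch overheats [AND]: one cut set from each child combined → 5 × 1 = 5 cut set(s).
Minimal cut sets: {#1 controller trips, #3 quench valve 2 failed, B rupture disc fails, C coolant supply is out, Jacket pump is inoperative, North chilled-water valve 2 failed, Redundant agitator 2 degraded, Redundant rupture disc 2 faulted, Secondary high-temp switch 2 trips, Secondary temperature probe 2 is down, Trip relay is inoperative}; {#1 controller trips, #3 quench valve 2 failed, C coolant supply is out, Jacket pump is inoperative, North chilled-water valve 2 failed, Redundant agitator 2 degraded, Redundant rupture disc 2 faulted, Secondary high-temp switch 2 trips, Secondary temperature probe 2 is down, Temperature probe faulted, Trip relay is inoperative}; {#1 controller trips, #3 quench valve 2 failed, C coolant supply is out, Forward quench valve failed, Jacket pump is inoperative, North chilled-water valve 2 failed, Redundant agitator 2 degraded, Redundant rupture disc 2 faulted, Secondary high-temp switch 2 trips, Secondary temperature probe 2 is down, Trip relay is inoperative}; {#1 controller trips, #3 quench valve 2 failed, B chilled-water valve is down, C coolant supply is out, Jacket pump is inoperative, North chilled-water valve 2 failed, North high-temp switch faulted, Redundant agitator 2 degraded, Redundant rupture disc 2 faulted, Secondary high-temp switch 2 trips, Secondary temperature probe 2 is down, Trip relay is inoperative}; {#1 controller trips, #3 quench valve 2 failed, Agitator faulted, C coolant supply is out, Jacket pump is inoperative, North chilled-water valve 2 failed, Redundant agitator 2 degraded, Redundant rupture disc 2 faulted, Secondary high-temp switch 2 trips, Secondary temperature probe 2 is down, Trip relay is inoperative}.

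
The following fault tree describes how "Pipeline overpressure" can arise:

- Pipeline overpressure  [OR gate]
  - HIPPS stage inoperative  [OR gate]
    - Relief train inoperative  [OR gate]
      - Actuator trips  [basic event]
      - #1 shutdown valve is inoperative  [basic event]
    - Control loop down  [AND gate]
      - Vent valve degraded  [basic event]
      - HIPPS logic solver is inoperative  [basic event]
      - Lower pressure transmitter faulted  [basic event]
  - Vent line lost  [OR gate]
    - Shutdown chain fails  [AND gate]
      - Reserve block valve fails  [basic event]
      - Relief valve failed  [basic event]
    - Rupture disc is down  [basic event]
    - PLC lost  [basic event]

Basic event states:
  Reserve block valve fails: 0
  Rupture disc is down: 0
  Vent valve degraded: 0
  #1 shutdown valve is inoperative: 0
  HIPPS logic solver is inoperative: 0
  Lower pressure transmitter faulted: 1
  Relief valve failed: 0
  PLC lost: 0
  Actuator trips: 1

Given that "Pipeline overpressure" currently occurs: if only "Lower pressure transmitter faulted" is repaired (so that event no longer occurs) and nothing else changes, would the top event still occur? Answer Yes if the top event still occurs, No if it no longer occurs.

Yes

Counterfactual: set "Lower pressure transmitter faulted" to not occurred.
Relief train inoperative [OR]: Actuator trips=occurs, #1 shutdown valve is inoperative=not → at least one input occurs → occurs.
Control loop down [AND]: Vent valve degraded=not, HIPPS logic solver is inoperative=not, Lower pressure transmitter faulted=not → not all inputs occur → does not occur.
HIPPS stage inoperative [OR]: Relief train inoperative=occurs, Control loop down=not → at least one input occurs → occurs.
Shutdown chain fails [AND]: Reserve block valve fails=not, Relief valve failed=not → not all inputs occur → does not occur.
Vent line lost [OR]: Shutdown chain fails=not, Rupture disc is down=not, PLC lost=not → no input occurs → does not occur.
Pipeline overpressure [OR]: HIPPS stage inoperative=occurs, Vent line lost=not → at least one input occurs → occurs.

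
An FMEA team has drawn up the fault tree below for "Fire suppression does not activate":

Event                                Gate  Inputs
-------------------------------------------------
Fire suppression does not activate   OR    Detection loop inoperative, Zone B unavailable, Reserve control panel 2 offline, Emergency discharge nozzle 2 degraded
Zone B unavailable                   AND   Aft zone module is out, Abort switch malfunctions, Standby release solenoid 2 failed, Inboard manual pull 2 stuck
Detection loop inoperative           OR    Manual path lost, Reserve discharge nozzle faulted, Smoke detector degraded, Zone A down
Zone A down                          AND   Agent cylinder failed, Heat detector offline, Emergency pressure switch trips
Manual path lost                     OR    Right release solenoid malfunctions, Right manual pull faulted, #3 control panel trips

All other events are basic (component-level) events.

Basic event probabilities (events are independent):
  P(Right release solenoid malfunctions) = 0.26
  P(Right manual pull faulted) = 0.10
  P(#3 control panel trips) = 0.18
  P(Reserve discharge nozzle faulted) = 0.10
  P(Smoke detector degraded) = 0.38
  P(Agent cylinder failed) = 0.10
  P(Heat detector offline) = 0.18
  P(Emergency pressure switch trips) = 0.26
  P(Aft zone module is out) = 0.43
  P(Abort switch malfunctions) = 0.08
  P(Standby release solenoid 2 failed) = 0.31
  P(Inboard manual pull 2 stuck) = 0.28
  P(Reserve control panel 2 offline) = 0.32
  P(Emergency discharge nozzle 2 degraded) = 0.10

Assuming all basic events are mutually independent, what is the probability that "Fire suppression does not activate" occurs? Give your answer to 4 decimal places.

P(Manual path lost) [OR] = 1 − (1−0.26) × (1−0.10) × (1−0.18) = 0.453880
P(Zone A down) [AND] = 0.10 × 0.18 × 0.26 = 0.004680
P(Detection loop inoperative) [OR] = 1 − (1−0.453880) × (1−0.10) × (1−0.38) × (1−0.004680) = 0.696691
P(Zone B unavailable) [AND] = 0.43 × 0.08 × 0.31 × 0.28 = 0.002986
P(Fire suppression does not activate) [OR] = 1 − (1−0.696691) × (1−0.002986) × (1−0.32) × (1−0.10) = 0.814929
Rounded to 4 decimal places: P(Fire suppression does not activate) ≈ 0.8149.

0.8149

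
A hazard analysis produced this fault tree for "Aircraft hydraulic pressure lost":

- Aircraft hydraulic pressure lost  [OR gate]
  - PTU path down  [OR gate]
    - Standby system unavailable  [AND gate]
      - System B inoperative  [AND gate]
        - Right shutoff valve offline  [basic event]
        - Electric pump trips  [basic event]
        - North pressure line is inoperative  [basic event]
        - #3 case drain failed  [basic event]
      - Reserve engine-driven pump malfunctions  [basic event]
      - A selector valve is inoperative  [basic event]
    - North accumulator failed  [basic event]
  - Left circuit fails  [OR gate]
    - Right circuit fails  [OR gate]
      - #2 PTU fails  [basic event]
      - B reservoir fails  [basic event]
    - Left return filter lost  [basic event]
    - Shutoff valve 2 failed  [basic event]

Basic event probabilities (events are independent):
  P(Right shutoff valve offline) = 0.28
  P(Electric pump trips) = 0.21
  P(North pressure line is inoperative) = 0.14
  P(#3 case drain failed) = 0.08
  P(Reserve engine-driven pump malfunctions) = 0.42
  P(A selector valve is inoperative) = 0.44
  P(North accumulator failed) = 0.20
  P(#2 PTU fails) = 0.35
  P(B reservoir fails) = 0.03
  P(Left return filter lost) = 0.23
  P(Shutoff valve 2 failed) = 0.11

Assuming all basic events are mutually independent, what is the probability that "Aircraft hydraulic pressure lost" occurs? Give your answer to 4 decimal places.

P(System B inoperative) [AND] = 0.28 × 0.21 × 0.14 × 0.08 = 0.000659
P(Standby system unavailable) [AND] = 0.000659 × 0.42 × 0.44 = 0.000122
P(PTU path down) [OR] = 1 − (1−0.000122) × (1−0.20) = 0.200098
P(Right circuit fails) [OR] = 1 − (1−0.35) × (1−0.03) = 0.369500
P(Left circuit fails) [OR] = 1 − (1−0.369500) × (1−0.23) × (1−0.11) = 0.567918
P(Aircraft hydraulic pressure lost) [OR] = 1 − (1−0.200098) × (1−0.567918) = 0.654377
Rounded to 4 decimal places: P(Aircraft hydraulic pressure lost) ≈ 0.6544.

0.6544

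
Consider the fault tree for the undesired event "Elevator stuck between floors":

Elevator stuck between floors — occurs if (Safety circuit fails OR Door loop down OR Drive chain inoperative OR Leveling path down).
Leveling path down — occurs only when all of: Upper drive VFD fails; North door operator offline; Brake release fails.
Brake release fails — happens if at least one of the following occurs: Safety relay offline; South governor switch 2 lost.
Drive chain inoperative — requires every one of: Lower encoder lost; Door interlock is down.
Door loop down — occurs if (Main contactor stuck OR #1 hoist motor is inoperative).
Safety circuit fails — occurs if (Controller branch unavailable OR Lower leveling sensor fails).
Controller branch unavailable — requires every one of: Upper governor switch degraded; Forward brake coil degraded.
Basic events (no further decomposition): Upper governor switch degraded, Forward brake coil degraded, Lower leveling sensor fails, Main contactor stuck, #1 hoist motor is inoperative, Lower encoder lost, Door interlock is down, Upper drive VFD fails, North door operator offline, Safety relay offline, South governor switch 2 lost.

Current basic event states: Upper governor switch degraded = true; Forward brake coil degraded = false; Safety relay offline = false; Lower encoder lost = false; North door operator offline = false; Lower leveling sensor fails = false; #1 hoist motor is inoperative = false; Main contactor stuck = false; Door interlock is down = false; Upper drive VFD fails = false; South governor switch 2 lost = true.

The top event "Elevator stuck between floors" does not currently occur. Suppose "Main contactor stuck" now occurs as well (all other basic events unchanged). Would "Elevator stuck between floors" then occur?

Counterfactual: set "Main contactor stuck" to occurred.
Controller branch unavailable [AND]: Upper governor switch degraded=occurs, Forward brake coil degraded=not → not all inputs occur → does not occur.
Safety circuit fails [OR]: Controller branch unavailable=not, Lower leveling sensor fails=not → no input occurs → does not occur.
Door loop down [OR]: Main contactor stuck=occurs, #1 hoist motor is inoperative=not → at least one input occurs → occurs.
Drive chain inoperative [AND]: Lower encoder lost=not, Door interlock is down=not → not all inputs occur → does not occur.
Brake release fails [OR]: Safety relay offline=not, South governor switch 2 lost=occurs → at least one input occurs → occurs.
Leveling path down [AND]: Upper drive VFD fails=not, North door operator offline=not, Brake release fails=occurs → not all inputs occur → does not occur.
Elevator stuck between floors [OR]: Safety circuit fails=not, Door loop down=occurs, Drive chain inoperative=not, Leveling path down=not → at least one input occurs → occurs.

Yes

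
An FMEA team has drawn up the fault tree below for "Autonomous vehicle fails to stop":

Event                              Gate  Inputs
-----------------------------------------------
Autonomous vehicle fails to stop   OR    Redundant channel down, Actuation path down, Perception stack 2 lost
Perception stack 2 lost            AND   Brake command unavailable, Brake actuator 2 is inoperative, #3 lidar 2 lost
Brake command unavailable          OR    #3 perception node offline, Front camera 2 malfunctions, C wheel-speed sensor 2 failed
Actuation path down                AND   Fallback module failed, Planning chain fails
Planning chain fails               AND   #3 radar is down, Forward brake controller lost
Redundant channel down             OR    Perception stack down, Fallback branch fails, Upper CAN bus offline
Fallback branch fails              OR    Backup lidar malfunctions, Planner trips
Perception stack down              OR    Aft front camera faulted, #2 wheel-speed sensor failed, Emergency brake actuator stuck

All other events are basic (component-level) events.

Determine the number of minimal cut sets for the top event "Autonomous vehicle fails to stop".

10

Perception stack down [OR]: union of children's cut sets → 3 cut set(s).
Fallback branch fails [OR]: union of children's cut sets → 2 cut set(s).
Redundant channel down [OR]: union of children's cut sets → 6 cut set(s).
Planning chain fails [AND]: one cut set from each child combined → 1 × 1 = 1 cut set(s).
Actuation path down [AND]: one cut set from each child combined → 1 × 1 = 1 cut set(s).
Brake command unavailable [OR]: union of children's cut sets → 3 cut set(s).
Perception stack 2 lost [AND]: one cut set from each child combined → 3 × 1 × 1 = 3 cut set(s).
Autonomous vehicle fails to stop [OR]: union of children's cut sets → 10 cut set(s).
Minimal cut sets: {Aft front camera faulted}; {#2 wheel-speed sensor failed}; {Emergency brake actuator stuck}; {Backup lidar malfunctions}; {Planner trips}; {Upper CAN bus offline}; {#3 radar is down, Fallback module failed, Forward brake controller lost}; {#3 lidar 2 lost, #3 perception node offline, Brake actuator 2 is inoperative}; {#3 lidar 2 lost, Brake actuator 2 is inoperative, Front camera 2 malfunctions}; {#3 lidar 2 lost, Brake actuator 2 is inoperative, C wheel-speed sensor 2 failed}.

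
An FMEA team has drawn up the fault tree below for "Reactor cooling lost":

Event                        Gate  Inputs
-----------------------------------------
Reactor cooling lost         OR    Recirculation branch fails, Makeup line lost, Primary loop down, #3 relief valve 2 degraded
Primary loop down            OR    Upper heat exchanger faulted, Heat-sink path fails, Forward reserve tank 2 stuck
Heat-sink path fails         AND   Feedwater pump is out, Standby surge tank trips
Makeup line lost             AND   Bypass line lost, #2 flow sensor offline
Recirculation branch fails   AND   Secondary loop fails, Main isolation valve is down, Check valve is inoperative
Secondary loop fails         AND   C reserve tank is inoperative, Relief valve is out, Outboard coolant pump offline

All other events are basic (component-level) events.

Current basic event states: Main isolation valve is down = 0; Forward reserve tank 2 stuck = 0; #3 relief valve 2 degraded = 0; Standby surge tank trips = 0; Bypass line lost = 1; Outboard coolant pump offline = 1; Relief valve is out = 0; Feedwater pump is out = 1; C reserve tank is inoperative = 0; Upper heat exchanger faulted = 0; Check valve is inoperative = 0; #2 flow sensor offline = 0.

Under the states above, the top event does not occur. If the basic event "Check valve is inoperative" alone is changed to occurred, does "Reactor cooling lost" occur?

No

Counterfactual: set "Check valve is inoperative" to occurred.
Secondary loop fails [AND]: C reserve tank is inoperative=not, Relief valve is out=not, Outboard coolant pump offline=occurs → not all inputs occur → does not occur.
Recirculation branch fails [AND]: Secondary loop fails=not, Main isolation valve is down=not, Check valve is inoperative=occurs → not all inputs occur → does not occur.
Makeup line lost [AND]: Bypass line lost=occurs, #2 flow sensor offline=not → not all inputs occur → does not occur.
Heat-sink path fails [AND]: Feedwater pump is out=occurs, Standby surge tank trips=not → not all inputs occur → does not occur.
Primary loop down [OR]: Upper heat exchanger faulted=not, Heat-sink path fails=not, Forward reserve tank 2 stuck=not → no input occurs → does not occur.
Reactor cooling lost [OR]: Recirculation branch fails=not, Makeup line lost=not, Primary loop down=not, #3 relief valve 2 degraded=not → no input occurs → does not occur.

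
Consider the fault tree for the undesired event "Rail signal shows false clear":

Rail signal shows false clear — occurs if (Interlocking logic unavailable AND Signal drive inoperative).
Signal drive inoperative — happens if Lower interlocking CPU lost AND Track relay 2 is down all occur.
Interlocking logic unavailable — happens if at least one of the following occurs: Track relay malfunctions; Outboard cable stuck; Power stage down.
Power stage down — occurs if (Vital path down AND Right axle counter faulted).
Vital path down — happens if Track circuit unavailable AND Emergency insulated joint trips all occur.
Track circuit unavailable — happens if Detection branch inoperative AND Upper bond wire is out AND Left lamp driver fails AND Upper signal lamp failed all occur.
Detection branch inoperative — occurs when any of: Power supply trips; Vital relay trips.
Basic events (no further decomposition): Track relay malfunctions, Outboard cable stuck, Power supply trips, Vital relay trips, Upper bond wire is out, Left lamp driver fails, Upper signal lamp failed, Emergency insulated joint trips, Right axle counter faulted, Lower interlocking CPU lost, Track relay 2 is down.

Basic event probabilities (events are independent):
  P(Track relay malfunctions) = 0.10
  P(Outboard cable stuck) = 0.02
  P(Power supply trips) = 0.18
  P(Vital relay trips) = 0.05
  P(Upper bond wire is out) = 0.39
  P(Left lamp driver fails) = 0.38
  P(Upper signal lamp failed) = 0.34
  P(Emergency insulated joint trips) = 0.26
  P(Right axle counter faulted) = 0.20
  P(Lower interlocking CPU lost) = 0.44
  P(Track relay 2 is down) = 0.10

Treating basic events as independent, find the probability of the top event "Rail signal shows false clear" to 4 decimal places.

P(Detection branch inoperative) [OR] = 1 − (1−0.18) × (1−0.05) = 0.221000
P(Track circuit unavailable) [AND] = 0.221000 × 0.39 × 0.38 × 0.34 = 0.011136
P(Vital path down) [AND] = 0.011136 × 0.26 = 0.002895
P(Power stage down) [AND] = 0.002895 × 0.20 = 0.000579
P(Interlocking logic unavailable) [OR] = 1 − (1−0.10) × (1−0.02) × (1−0.000579) = 0.118511
P(Signal drive inoperative) [AND] = 0.44 × 0.10 = 0.044000
P(Rail signal shows false clear) [AND] = 0.118511 × 0.044000 = 0.005214
Rounded to 4 decimal places: P(Rail signal shows false clear) ≈ 0.0052.

0.0052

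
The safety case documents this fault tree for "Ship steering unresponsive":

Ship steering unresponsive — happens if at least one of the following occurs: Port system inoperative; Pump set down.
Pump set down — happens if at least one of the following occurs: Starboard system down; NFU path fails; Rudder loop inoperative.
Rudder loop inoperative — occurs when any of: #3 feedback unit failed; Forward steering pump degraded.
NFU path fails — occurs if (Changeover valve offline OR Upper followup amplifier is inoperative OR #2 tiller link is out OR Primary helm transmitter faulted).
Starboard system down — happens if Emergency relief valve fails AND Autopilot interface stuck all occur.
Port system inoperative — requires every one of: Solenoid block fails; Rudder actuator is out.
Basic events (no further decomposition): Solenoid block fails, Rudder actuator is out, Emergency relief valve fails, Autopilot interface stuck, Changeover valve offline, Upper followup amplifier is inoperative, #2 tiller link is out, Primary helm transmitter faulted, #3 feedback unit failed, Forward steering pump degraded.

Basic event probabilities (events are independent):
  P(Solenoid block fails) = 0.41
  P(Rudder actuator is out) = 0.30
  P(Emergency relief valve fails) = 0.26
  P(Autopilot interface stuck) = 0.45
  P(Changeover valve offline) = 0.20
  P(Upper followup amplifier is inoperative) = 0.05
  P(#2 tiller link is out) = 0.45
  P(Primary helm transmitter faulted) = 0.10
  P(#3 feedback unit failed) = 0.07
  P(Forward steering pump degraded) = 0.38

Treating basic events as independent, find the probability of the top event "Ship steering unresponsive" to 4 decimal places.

P(Port system inoperative) [AND] = 0.41 × 0.30 = 0.123000
P(Starboard system down) [AND] = 0.26 × 0.45 = 0.117000
P(NFU path fails) [OR] = 1 − (1−0.20) × (1−0.05) × (1−0.45) × (1−0.10) = 0.623800
P(Rudder loop inoperative) [OR] = 1 − (1−0.07) × (1−0.38) = 0.423400
P(Pump set down) [OR] = 1 − (1−0.117000) × (1−0.623800) × (1−0.423400) = 0.808462
P(Ship steering unresponsive) [OR] = 1 − (1−0.123000) × (1−0.808462) = 0.832021
Rounded to 4 decimal places: P(Ship steering unresponsive) ≈ 0.8320.

0.8320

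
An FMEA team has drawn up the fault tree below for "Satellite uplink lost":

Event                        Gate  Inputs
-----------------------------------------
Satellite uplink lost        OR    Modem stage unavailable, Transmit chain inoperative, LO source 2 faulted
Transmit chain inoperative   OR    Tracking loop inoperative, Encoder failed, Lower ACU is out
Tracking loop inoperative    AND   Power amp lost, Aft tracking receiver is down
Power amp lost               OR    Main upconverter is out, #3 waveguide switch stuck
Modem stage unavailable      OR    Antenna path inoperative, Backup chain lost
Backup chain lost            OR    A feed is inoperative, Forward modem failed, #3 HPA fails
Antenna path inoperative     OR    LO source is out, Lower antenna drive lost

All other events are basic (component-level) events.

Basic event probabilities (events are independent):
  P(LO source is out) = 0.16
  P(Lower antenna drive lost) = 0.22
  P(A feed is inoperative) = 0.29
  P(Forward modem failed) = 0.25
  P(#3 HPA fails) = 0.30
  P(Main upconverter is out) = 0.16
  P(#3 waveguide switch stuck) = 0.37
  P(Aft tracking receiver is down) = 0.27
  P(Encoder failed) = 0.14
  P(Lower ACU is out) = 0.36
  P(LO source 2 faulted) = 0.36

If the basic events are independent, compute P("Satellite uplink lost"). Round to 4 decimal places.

P(Antenna path inoperative) [OR] = 1 − (1−0.16) × (1−0.22) = 0.344800
P(Backup chain lost) [OR] = 1 − (1−0.29) × (1−0.25) × (1−0.30) = 0.627250
P(Modem stage unavailable) [OR] = 1 − (1−0.344800) × (1−0.627250) = 0.755774
P(Power amp lost) [OR] = 1 − (1−0.16) × (1−0.37) = 0.470800
P(Tracking loop inoperative) [AND] = 0.470800 × 0.27 = 0.127116
P(Transmit chain inoperative) [OR] = 1 − (1−0.127116) × (1−0.14) × (1−0.36) = 0.519565
P(Satellite uplink lost) [OR] = 1 − (1−0.755774) × (1−0.519565) × (1−0.36) = 0.924906
Rounded to 4 decimal places: P(Satellite uplink lost) ≈ 0.9249.

0.9249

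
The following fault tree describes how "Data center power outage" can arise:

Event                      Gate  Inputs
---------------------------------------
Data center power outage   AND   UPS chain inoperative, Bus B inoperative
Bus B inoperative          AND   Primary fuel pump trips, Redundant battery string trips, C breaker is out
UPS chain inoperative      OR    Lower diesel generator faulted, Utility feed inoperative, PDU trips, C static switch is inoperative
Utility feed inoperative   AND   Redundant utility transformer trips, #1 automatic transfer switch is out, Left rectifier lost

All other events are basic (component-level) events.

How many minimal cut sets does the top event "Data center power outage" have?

Utility feed inoperative [AND]: one cut set from each child combined → 1 × 1 × 1 = 1 cut set(s).
UPS chain inoperative [OR]: union of children's cut sets → 4 cut set(s).
Bus B inoperative [AND]: one cut set from each child combined → 1 × 1 × 1 = 1 cut set(s).
Data center power outage [AND]: one cut set from each child combined → 4 × 1 = 4 cut set(s).
Minimal cut sets: {C breaker is out, Lower diesel generator faulted, Primary fuel pump trips, Redundant battery string trips}; {#1 automatic transfer switch is out, C breaker is out, Left rectifier lost, Primary fuel pump trips, Redundant battery string trips, Redundant utility transformer trips}; {C breaker is out, PDU trips, Primary fuel pump trips, Redundant battery string trips}; {C breaker is out, C static switch is inoperative, Primary fuel pump trips, Redundant battery string trips}.

4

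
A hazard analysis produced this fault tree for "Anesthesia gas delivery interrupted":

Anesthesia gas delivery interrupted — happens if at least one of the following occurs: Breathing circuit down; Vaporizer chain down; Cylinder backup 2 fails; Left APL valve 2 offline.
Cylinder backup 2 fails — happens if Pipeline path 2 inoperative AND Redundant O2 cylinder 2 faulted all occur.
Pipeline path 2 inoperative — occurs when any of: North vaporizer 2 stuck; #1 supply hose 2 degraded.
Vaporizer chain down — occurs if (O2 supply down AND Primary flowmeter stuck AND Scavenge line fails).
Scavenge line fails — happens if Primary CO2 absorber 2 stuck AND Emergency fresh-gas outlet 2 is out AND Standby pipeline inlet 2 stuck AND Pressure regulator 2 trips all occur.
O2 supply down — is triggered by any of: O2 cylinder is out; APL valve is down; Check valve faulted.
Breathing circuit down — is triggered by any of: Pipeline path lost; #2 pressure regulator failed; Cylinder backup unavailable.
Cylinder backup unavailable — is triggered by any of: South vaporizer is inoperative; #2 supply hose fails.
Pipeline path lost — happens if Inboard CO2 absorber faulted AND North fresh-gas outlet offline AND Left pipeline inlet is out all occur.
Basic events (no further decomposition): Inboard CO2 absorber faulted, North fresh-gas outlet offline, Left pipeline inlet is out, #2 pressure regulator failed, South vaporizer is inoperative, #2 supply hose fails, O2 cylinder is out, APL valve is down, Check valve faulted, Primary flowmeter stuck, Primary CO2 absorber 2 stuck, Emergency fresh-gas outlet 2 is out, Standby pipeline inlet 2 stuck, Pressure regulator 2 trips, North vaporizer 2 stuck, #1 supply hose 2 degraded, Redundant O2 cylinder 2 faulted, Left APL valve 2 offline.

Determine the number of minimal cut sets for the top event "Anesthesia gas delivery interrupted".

10

Pipeline path lost [AND]: one cut set from each child combined → 1 × 1 × 1 = 1 cut set(s).
Cylinder backup unavailable [OR]: union of children's cut sets → 2 cut set(s).
Breathing circuit down [OR]: union of children's cut sets → 4 cut set(s).
O2 supply down [OR]: union of children's cut sets → 3 cut set(s).
Scavenge line fails [AND]: one cut set from each child combined → 1 × 1 × 1 × 1 = 1 cut set(s).
Vaporizer chain down [AND]: one cut set from each child combined → 3 × 1 × 1 = 3 cut set(s).
Pipeline path 2 inoperative [OR]: union of children's cut sets → 2 cut set(s).
Cylinder backup 2 fails [AND]: one cut set from each child combined → 2 × 1 = 2 cut set(s).
Anesthesia gas delivery interrupted [OR]: union of children's cut sets → 10 cut set(s).
Minimal cut sets: {Inboard CO2 absorber faulted, Left pipeline inlet is out, North fresh-gas outlet offline}; {#2 pressure regulator failed}; {South vaporizer is inoperative}; {#2 supply hose fails}; {Emergency fresh-gas outlet 2 is out, O2 cylinder is out, Pressure regulator 2 trips, Primary CO2 absorber 2 stuck, Primary flowmeter stuck, Standby pipeline inlet 2 stuck}; {APL valve is down, Emergency fresh-gas outlet 2 is out, Pressure regulator 2 trips, Primary CO2 absorber 2 stuck, Primary flowmeter stuck, Standby pipeline inlet 2 stuck}; {Check valve faulted, Emergency fresh-gas outlet 2 is out, Pressure regulator 2 trips, Primary CO2 absorber 2 stuck, Primary flowmeter stuck, Standby pipeline inlet 2 stuck}; {North vaporizer 2 stuck, Redundant O2 cylinder 2 faulted}; {#1 supply hose 2 degraded, Redundant O2 cylinder 2 faulted}; {Left APL valve 2 offline}.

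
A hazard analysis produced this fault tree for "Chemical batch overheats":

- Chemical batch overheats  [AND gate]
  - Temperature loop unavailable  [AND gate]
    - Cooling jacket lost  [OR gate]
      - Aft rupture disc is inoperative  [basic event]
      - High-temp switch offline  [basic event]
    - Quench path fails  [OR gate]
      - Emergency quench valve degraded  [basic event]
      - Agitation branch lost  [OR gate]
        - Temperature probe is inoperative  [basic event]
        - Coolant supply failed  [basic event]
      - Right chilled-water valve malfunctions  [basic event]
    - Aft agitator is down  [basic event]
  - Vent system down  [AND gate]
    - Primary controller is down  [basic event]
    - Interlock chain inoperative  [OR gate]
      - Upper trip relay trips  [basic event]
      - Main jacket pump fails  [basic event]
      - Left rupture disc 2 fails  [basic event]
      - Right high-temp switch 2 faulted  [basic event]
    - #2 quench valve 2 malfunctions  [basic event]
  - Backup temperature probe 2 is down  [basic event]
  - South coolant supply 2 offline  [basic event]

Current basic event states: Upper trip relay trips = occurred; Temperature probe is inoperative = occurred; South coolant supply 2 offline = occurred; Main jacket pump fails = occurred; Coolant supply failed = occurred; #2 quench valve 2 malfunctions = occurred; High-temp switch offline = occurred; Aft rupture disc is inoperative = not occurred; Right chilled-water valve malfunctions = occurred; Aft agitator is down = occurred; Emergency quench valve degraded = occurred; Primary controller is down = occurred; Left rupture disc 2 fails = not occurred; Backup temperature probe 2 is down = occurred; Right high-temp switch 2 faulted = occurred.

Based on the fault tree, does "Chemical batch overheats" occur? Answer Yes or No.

Yes

Cooling jacket lost [OR]: Aft rupture disc is inoperative=not, High-temp switch offline=occurs → at least one input occurs → occurs.
Agitation branch lost [OR]: Temperature probe is inoperative=occurs, Coolant supply failed=occurs → at least one input occurs → occurs.
Quench path fails [OR]: Emergency quench valve degraded=occurs, Agitation branch lost=occurs, Right chilled-water valve malfunctions=occurs → at least one input occurs → occurs.
Temperature loop unavailable [AND]: Cooling jacket lost=occurs, Quench path fails=occurs, Aft agitator is down=occurs → all inputs occur → occurs.
Interlock chain inoperative [OR]: Upper trip relay trips=occurs, Main jacket pump fails=occurs, Left rupture disc 2 fails=not, Right high-temp switch 2 faulted=occurs → at least one input occurs → occurs.
Vent system down [AND]: Primary controller is down=occurs, Interlock chain inoperative=occurs, #2 quench valve 2 malfunctions=occurs → all inputs occur → occurs.
Chemical batch overheats [AND]: Temperature loop unavailable=occurs, Vent system down=occurs, Backup temperature probe 2 is down=occurs, South coolant supply 2 offline=occurs → all inputs occur → occurs.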